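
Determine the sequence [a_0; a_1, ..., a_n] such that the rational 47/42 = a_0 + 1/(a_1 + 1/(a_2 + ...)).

[1; 8, 2, 2]

Run the Euclidean algorithm on 47 and 42; the successive quotients are the partial quotients a_0, a_1, ... (each step inverts the fractional part left over by the previous one):
  47 = 1*42 + 5, so a_0 = 1.
  42 = 8*5 + 2, so a_1 = 8.
  5 = 2*2 + 1, so a_2 = 2.
  2 = 2*1 + 0, so a_3 = 2.
The remainder reaches 0 after 4 divisions, so the expansion has 4 partial quotients, read off in order.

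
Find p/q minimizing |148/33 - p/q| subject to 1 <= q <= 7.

Expand x = 148/33 as a continued fraction with the Euclidean algorithm:
  148 = 4*33 + 16, so a_0 = 4.
  33 = 2*16 + 1, so a_1 = 2.
  16 = 16*1 + 0, so a_2 = 16.
so x = [4; 2, 16].
Convergents (p_i = a_i*p_{i-1} + p_{i-2}, q_i = a_i*q_{i-1} + q_{i-2} with p_{-2}=0, p_{-1}=1, q_{-2}=1, q_{-1}=0), until the denominator exceeds 7:
  i=0: a_0=4, p_0 = 4*1 + 0 = 4, q_0 = 4*0 + 1 = 1.
  i=1: a_1=2, p_1 = 2*4 + 1 = 9, q_1 = 2*1 + 0 = 2.
  i=2: a_2=16, p_2 = 16*9 + 4 = 148, q_2 = 16*2 + 1 = 33.
q_2 = 33 > 7, so the last convergent with denominator <= 7 is p_1/q_1 = 9/2.
The closest fraction with denominator <= 7 is either p_1/q_1 or the intermediate fraction (k*p_1 + p_0)/(k*q_1 + q_0) with the largest k >= 1 whose denominator stays <= 7; these approach x as k grows, and every other convergent or intermediate fraction in range is farther away.
Largest k: floor((7 - q_0)/q_1) = floor((7 - 1)/2) = 3.
That gives (3*9 + 4)/(3*2 + 1) = 31/7.
Compare the errors: |x - 9/2| = |148*2 - 9*33|/(33*2) = 1/66, and |x - 31/7| = |148*7 - 31*33|/(33*7) = 13/231.
Cross-multiplying, 1*231 = 231 < 858 = 13*66, so 1/66 is smaller: the convergent 9/2 is closer to x than 31/7.

9/2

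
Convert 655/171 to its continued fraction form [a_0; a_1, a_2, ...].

[3; 1, 4, 1, 8, 1, 2]

Run the Euclidean algorithm on 655 and 171; the successive quotients are the partial quotients a_0, a_1, ... (each step inverts the fractional part left over by the previous one):
  655 = 3*171 + 142, so a_0 = 3.
  171 = 1*142 + 29, so a_1 = 1.
  142 = 4*29 + 26, so a_2 = 4.
  29 = 1*26 + 3, so a_3 = 1.
  26 = 8*3 + 2, so a_4 = 8.
  3 = 1*2 + 1, so a_5 = 1.
  2 = 2*1 + 0, so a_6 = 2.
The remainder reaches 0 after 7 divisions, so the expansion has 7 partial quotients, read off in order.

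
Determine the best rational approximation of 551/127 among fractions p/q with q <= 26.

13/3

Expand x = 551/127 as a continued fraction with the Euclidean algorithm:
  551 = 4*127 + 43, so a_0 = 4.
  127 = 2*43 + 41, so a_1 = 2.
  43 = 1*41 + 2, so a_2 = 1.
  41 = 20*2 + 1, so a_3 = 20.
  2 = 2*1 + 0, so a_4 = 2.
so x = [4; 2, 1, 20, 2].
Convergents (p_i = a_i*p_{i-1} + p_{i-2}, q_i = a_i*q_{i-1} + q_{i-2} with p_{-2}=0, p_{-1}=1, q_{-2}=1, q_{-1}=0), until the denominator exceeds 26:
  i=0: a_0=4, p_0 = 4*1 + 0 = 4, q_0 = 4*0 + 1 = 1.
  i=1: a_1=2, p_1 = 2*4 + 1 = 9, q_1 = 2*1 + 0 = 2.
  i=2: a_2=1, p_2 = 1*9 + 4 = 13, q_2 = 1*2 + 1 = 3.
  i=3: a_3=20, p_3 = 20*13 + 9 = 269, q_3 = 20*3 + 2 = 62.
q_3 = 62 > 26, so the last convergent with denominator <= 26 is p_2/q_2 = 13/3.
The closest fraction with denominator <= 26 is either p_2/q_2 or the intermediate fraction (k*p_2 + p_1)/(k*q_2 + q_1) with the largest k >= 1 whose denominator stays <= 26; these approach x as k grows, and every other convergent or intermediate fraction in range is farther away.
Largest k: floor((26 - q_1)/q_2) = floor((26 - 2)/3) = 8.
That gives (8*13 + 9)/(8*3 + 2) = 113/26.
Compare the errors: |x - 13/3| = |551*3 - 13*127|/(127*3) = 2/381, and |x - 113/26| = |551*26 - 113*127|/(127*26) = 25/3302.
Cross-multiplying, 2*3302 = 6604 < 9525 = 25*381, so 2/381 is smaller: the convergent 13/3 is closer to x than 113/26.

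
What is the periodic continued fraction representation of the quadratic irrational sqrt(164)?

[12; (1, 4, 6, 4, 1, 24)]

Write x_i = (sqrt(164) + m_i)/d_i with (m_0, d_0) = (0, 1). a_0 = floor(sqrt(164)) = 12, since 12^2 = 144 <= 164 < 169 = 13^2.
Iterate m_{i+1} = d_i*a_i - m_i, d_{i+1} = (164 - m_{i+1}^2)/d_i, a_{i+1} = floor((a_0 + m_{i+1})/d_{i+1}):
  m_1 = 1*12 - 0 = 12, d_1 = (164 - 12^2)/1 = 20/1 = 20, a_1 = floor((12 + 12)/20) = 1.
  m_2 = 20*1 - 12 = 8, d_2 = (164 - 8^2)/20 = 100/20 = 5, a_2 = floor((12 + 8)/5) = 4.
  m_3 = 5*4 - 8 = 12, d_3 = (164 - 12^2)/5 = 20/5 = 4, a_3 = floor((12 + 12)/4) = 6.
  m_4 = 4*6 - 12 = 12, d_4 = (164 - 12^2)/4 = 20/4 = 5, a_4 = floor((12 + 12)/5) = 4.
  m_5 = 5*4 - 12 = 8, d_5 = (164 - 8^2)/5 = 100/5 = 20, a_5 = floor((12 + 8)/20) = 1.
  m_6 = 20*1 - 8 = 12, d_6 = (164 - 12^2)/20 = 20/20 = 1, a_6 = floor((12 + 12)/1) = 24.
  m_7 = 1*24 - 12 = 12, d_7 = (164 - 12^2)/1 = 20/1 = 20: (m_7, d_7) = (m_1, d_1) = (12, 20), so from here the quotients repeat a_1, ..., a_6; the period length is 6.
Hence the expansion of sqrt(164) is a_0 = 12 followed by the repeating block 1, 4, 6, 4, 1, 24 (period 6).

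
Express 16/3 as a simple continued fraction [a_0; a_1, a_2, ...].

Run the Euclidean algorithm on 16 and 3; the successive quotients are the partial quotients a_0, a_1, ... (each step inverts the fractional part left over by the previous one):
  16 = 5*3 + 1, so a_0 = 5.
  3 = 3*1 + 0, so a_1 = 3.
The remainder reaches 0 after 2 divisions, so the expansion has 2 partial quotients, read off in order.

[5; 3]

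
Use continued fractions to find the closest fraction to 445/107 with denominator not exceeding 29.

Expand x = 445/107 as a continued fraction with the Euclidean algorithm:
  445 = 4*107 + 17, so a_0 = 4.
  107 = 6*17 + 5, so a_1 = 6.
  17 = 3*5 + 2, so a_2 = 3.
  5 = 2*2 + 1, so a_3 = 2.
  2 = 2*1 + 0, so a_4 = 2.
so x = [4; 6, 3, 2, 2].
Convergents (p_i = a_i*p_{i-1} + p_{i-2}, q_i = a_i*q_{i-1} + q_{i-2} with p_{-2}=0, p_{-1}=1, q_{-2}=1, q_{-1}=0), until the denominator exceeds 29:
  i=0: a_0=4, p_0 = 4*1 + 0 = 4, q_0 = 4*0 + 1 = 1.
  i=1: a_1=6, p_1 = 6*4 + 1 = 25, q_1 = 6*1 + 0 = 6.
  i=2: a_2=3, p_2 = 3*25 + 4 = 79, q_2 = 3*6 + 1 = 19.
  i=3: a_3=2, p_3 = 2*79 + 25 = 183, q_3 = 2*19 + 6 = 44.
q_3 = 44 > 29, so the last convergent with denominator <= 29 is p_2/q_2 = 79/19.
The closest fraction with denominator <= 29 is either p_2/q_2 or the intermediate fraction (k*p_2 + p_1)/(k*q_2 + q_1) with the largest k >= 1 whose denominator stays <= 29; these approach x as k grows, and every other convergent or intermediate fraction in range is farther away.
Largest k: floor((29 - q_1)/q_2) = floor((29 - 6)/19) = 1.
That gives (1*79 + 25)/(1*19 + 6) = 104/25.
Compare the errors: |x - 79/19| = |445*19 - 79*107|/(107*19) = 2/2033, and |x - 104/25| = |445*25 - 104*107|/(107*25) = 3/2675.
Cross-multiplying, 2*2675 = 5350 < 6099 = 3*2033, so 2/2033 is smaller: the convergent 79/19 is closer to x than 104/25.

79/19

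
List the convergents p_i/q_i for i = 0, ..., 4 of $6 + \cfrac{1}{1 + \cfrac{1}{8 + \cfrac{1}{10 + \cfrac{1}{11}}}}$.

Using the convergent recurrence p_i = a_i*p_{i-1} + p_{i-2}, q_i = a_i*q_{i-1} + q_{i-2} with p_{-2}=0, p_{-1}=1, q_{-2}=1, q_{-1}=0:
  i=0: a_0=6, p_0 = 6*1 + 0 = 6, q_0 = 6*0 + 1 = 1.
  i=1: a_1=1, p_1 = 1*6 + 1 = 7, q_1 = 1*1 + 0 = 1.
  i=2: a_2=8, p_2 = 8*7 + 6 = 62, q_2 = 8*1 + 1 = 9.
  i=3: a_3=10, p_3 = 10*62 + 7 = 627, q_3 = 10*9 + 1 = 91.
  i=4: a_4=11, p_4 = 11*627 + 62 = 6959, q_4 = 11*91 + 9 = 1010.

6/1, 7/1, 62/9, 627/91, 6959/1010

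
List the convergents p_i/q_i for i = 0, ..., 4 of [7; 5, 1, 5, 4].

Using the convergent recurrence p_i = a_i*p_{i-1} + p_{i-2}, q_i = a_i*q_{i-1} + q_{i-2} with p_{-2}=0, p_{-1}=1, q_{-2}=1, q_{-1}=0:
  i=0: a_0=7, p_0 = 7*1 + 0 = 7, q_0 = 7*0 + 1 = 1.
  i=1: a_1=5, p_1 = 5*7 + 1 = 36, q_1 = 5*1 + 0 = 5.
  i=2: a_2=1, p_2 = 1*36 + 7 = 43, q_2 = 1*5 + 1 = 6.
  i=3: a_3=5, p_3 = 5*43 + 36 = 251, q_3 = 5*6 + 5 = 35.
  i=4: a_4=4, p_4 = 4*251 + 43 = 1047, q_4 = 4*35 + 6 = 146.

7/1, 36/5, 43/6, 251/35, 1047/146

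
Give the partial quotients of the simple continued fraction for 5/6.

[0; 1, 5]

Run the Euclidean algorithm on 5 and 6; the successive quotients are the partial quotients a_0, a_1, ... (each step inverts the fractional part left over by the previous one):
  5 = 0*6 + 5, so a_0 = 0.
  6 = 1*5 + 1, so a_1 = 1.
  5 = 5*1 + 0, so a_2 = 5.
The remainder reaches 0 after 3 divisions, so the expansion has 3 partial quotients, read off in order.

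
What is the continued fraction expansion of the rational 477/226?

[2; 9, 25]

Run the Euclidean algorithm on 477 and 226; the successive quotients are the partial quotients a_0, a_1, ... (each step inverts the fractional part left over by the previous one):
  477 = 2*226 + 25, so a_0 = 2.
  226 = 9*25 + 1, so a_1 = 9.
  25 = 25*1 + 0, so a_2 = 25.
The remainder reaches 0 after 3 divisions, so the expansion has 3 partial quotients, read off in order.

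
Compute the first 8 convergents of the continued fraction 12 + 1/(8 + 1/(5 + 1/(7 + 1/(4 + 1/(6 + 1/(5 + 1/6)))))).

Using the convergent recurrence p_i = a_i*p_{i-1} + p_{i-2}, q_i = a_i*q_{i-1} + q_{i-2} with p_{-2}=0, p_{-1}=1, q_{-2}=1, q_{-1}=0:
  i=0: a_0=12, p_0 = 12*1 + 0 = 12, q_0 = 12*0 + 1 = 1.
  i=1: a_1=8, p_1 = 8*12 + 1 = 97, q_1 = 8*1 + 0 = 8.
  i=2: a_2=5, p_2 = 5*97 + 12 = 497, q_2 = 5*8 + 1 = 41.
  i=3: a_3=7, p_3 = 7*497 + 97 = 3576, q_3 = 7*41 + 8 = 295.
  i=4: a_4=4, p_4 = 4*3576 + 497 = 14801, q_4 = 4*295 + 41 = 1221.
  i=5: a_5=6, p_5 = 6*14801 + 3576 = 92382, q_5 = 6*1221 + 295 = 7621.
  i=6: a_6=5, p_6 = 5*92382 + 14801 = 476711, q_6 = 5*7621 + 1221 = 39326.
  i=7: a_7=6, p_7 = 6*476711 + 92382 = 2952648, q_7 = 6*39326 + 7621 = 243577.

12/1, 97/8, 497/41, 3576/295, 14801/1221, 92382/7621, 476711/39326, 2952648/243577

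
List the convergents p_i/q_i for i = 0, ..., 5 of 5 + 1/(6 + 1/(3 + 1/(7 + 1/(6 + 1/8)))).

5/1, 31/6, 98/19, 717/139, 4400/853, 35917/6963

Using the convergent recurrence p_i = a_i*p_{i-1} + p_{i-2}, q_i = a_i*q_{i-1} + q_{i-2} with p_{-2}=0, p_{-1}=1, q_{-2}=1, q_{-1}=0:
  i=0: a_0=5, p_0 = 5*1 + 0 = 5, q_0 = 5*0 + 1 = 1.
  i=1: a_1=6, p_1 = 6*5 + 1 = 31, q_1 = 6*1 + 0 = 6.
  i=2: a_2=3, p_2 = 3*31 + 5 = 98, q_2 = 3*6 + 1 = 19.
  i=3: a_3=7, p_3 = 7*98 + 31 = 717, q_3 = 7*19 + 6 = 139.
  i=4: a_4=6, p_4 = 6*717 + 98 = 4400, q_4 = 6*139 + 19 = 853.
  i=5: a_5=8, p_5 = 8*4400 + 717 = 35917, q_5 = 8*853 + 139 = 6963.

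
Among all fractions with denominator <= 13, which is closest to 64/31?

Expand x = 64/31 as a continued fraction with the Euclidean algorithm:
  64 = 2*31 + 2, so a_0 = 2.
  31 = 15*2 + 1, so a_1 = 15.
  2 = 2*1 + 0, so a_2 = 2.
so x = [2; 15, 2].
Convergents (p_i = a_i*p_{i-1} + p_{i-2}, q_i = a_i*q_{i-1} + q_{i-2} with p_{-2}=0, p_{-1}=1, q_{-2}=1, q_{-1}=0), until the denominator exceeds 13:
  i=0: a_0=2, p_0 = 2*1 + 0 = 2, q_0 = 2*0 + 1 = 1.
  i=1: a_1=15, p_1 = 15*2 + 1 = 31, q_1 = 15*1 + 0 = 15.
q_1 = 15 > 13, so the last convergent with denominator <= 13 is p_0/q_0 = 2/1.
The closest fraction with denominator <= 13 is either p_0/q_0 or the intermediate fraction (k*p_0 + p_{-1})/(k*q_0 + q_{-1}) with the largest k >= 1 whose denominator stays <= 13; these approach x as k grows, and every other convergent or intermediate fraction in range is farther away.
Largest k: floor((13 - q_{-1})/q_0) = floor((13 - 0)/1) = 13 (using the seeds p_{-1} = 1, q_{-1} = 0).
That gives (13*2 + 1)/(13*1 + 0) = 27/13.
Compare the errors: |x - 2/1| = |64*1 - 2*31|/(31*1) = 2/31, and |x - 27/13| = |64*13 - 27*31|/(31*13) = 5/403.
Cross-multiplying, 5*31 = 155 < 806 = 2*403, so 5/403 is smaller: the intermediate fraction 27/13 is closer to x than 2/1.

27/13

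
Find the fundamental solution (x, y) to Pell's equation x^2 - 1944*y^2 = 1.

(x, y) = (485, 11)

First expand sqrt(1944) as a continued fraction. With x_i = (sqrt(1944) + m_i)/d_i and (m_0, d_0) = (0, 1): a_0 = floor(sqrt(1944)) = 44, since 44^2 = 1936 <= 1944 < 2025 = 45^2.
Iterate m_{i+1} = d_i*a_i - m_i, d_{i+1} = (1944 - m_{i+1}^2)/d_i, a_{i+1} = floor((a_0 + m_{i+1})/d_{i+1}):
  m_1 = 1*44 - 0 = 44, d_1 = (1944 - 44^2)/1 = 8/1 = 8, a_1 = floor((44 + 44)/8) = 11.
  m_2 = 8*11 - 44 = 44, d_2 = (1944 - 44^2)/8 = 8/8 = 1, a_2 = floor((44 + 44)/1) = 88.
  m_3 = 1*88 - 44 = 44, d_3 = (1944 - 44^2)/1 = 8/1 = 8: (m_3, d_3) = (m_1, d_1) = (44, 8), so from here the quotients repeat a_1, a_2; the period length is 2.
So sqrt(1944) = [44; (11, 88)] with period length k = 2.
k is even, so the fundamental solution of x^2 - 1944y^2 = 1 is (p_{k-1}, q_{k-1}) = (p_1, q_1); compute convergents through index 1.
Convergents (p_i = a_i*p_{i-1} + p_{i-2}, q_i = a_i*q_{i-1} + q_{i-2} with p_{-2}=0, p_{-1}=1, q_{-2}=1, q_{-1}=0):
  i=0: a_0=44, p_0 = 44*1 + 0 = 44, q_0 = 44*0 + 1 = 1.
  i=1: a_1=11, p_1 = 11*44 + 1 = 485, q_1 = 11*1 + 0 = 11.
Check: 485^2 - 1944*11^2 = 235225 - 235224 = 1, so (x, y) = (485, 11) solves the equation, and by the theorem it is the least positive solution.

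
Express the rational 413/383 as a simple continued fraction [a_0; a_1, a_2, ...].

Run the Euclidean algorithm on 413 and 383; the successive quotients are the partial quotients a_0, a_1, ... (each step inverts the fractional part left over by the previous one):
  413 = 1*383 + 30, so a_0 = 1.
  383 = 12*30 + 23, so a_1 = 12.
  30 = 1*23 + 7, so a_2 = 1.
  23 = 3*7 + 2, so a_3 = 3.
  7 = 3*2 + 1, so a_4 = 3.
  2 = 2*1 + 0, so a_5 = 2.
The remainder reaches 0 after 6 divisions, so the expansion has 6 partial quotients, read off in order.

[1; 12, 1, 3, 3, 2]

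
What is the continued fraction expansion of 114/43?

Run the Euclidean algorithm on 114 and 43; the successive quotients are the partial quotients a_0, a_1, ... (each step inverts the fractional part left over by the previous one):
  114 = 2*43 + 28, so a_0 = 2.
  43 = 1*28 + 15, so a_1 = 1.
  28 = 1*15 + 13, so a_2 = 1.
  15 = 1*13 + 2, so a_3 = 1.
  13 = 6*2 + 1, so a_4 = 6.
  2 = 2*1 + 0, so a_5 = 2.
The remainder reaches 0 after 6 divisions, so the expansion has 6 partial quotients, read off in order.

[2; 1, 1, 1, 6, 2]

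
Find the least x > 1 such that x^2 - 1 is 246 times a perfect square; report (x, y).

First expand sqrt(246) as a continued fraction. With x_i = (sqrt(246) + m_i)/d_i and (m_0, d_0) = (0, 1): a_0 = floor(sqrt(246)) = 15, since 15^2 = 225 <= 246 < 256 = 16^2.
Iterate m_{i+1} = d_i*a_i - m_i, d_{i+1} = (246 - m_{i+1}^2)/d_i, a_{i+1} = floor((a_0 + m_{i+1})/d_{i+1}):
  m_1 = 1*15 - 0 = 15, d_1 = (246 - 15^2)/1 = 21/1 = 21, a_1 = floor((15 + 15)/21) = 1.
  m_2 = 21*1 - 15 = 6, d_2 = (246 - 6^2)/21 = 210/21 = 10, a_2 = floor((15 + 6)/10) = 2.
  m_3 = 10*2 - 6 = 14, d_3 = (246 - 14^2)/10 = 50/10 = 5, a_3 = floor((15 + 14)/5) = 5.
  m_4 = 5*5 - 14 = 11, d_4 = (246 - 11^2)/5 = 125/5 = 25, a_4 = floor((15 + 11)/25) = 1.
  m_5 = 25*1 - 11 = 14, d_5 = (246 - 14^2)/25 = 50/25 = 2, a_5 = floor((15 + 14)/2) = 14.
  m_6 = 2*14 - 14 = 14, d_6 = (246 - 14^2)/2 = 50/2 = 25, a_6 = floor((15 + 14)/25) = 1.
  m_7 = 25*1 - 14 = 11, d_7 = (246 - 11^2)/25 = 125/25 = 5, a_7 = floor((15 + 11)/5) = 5.
  m_8 = 5*5 - 11 = 14, d_8 = (246 - 14^2)/5 = 50/5 = 10, a_8 = floor((15 + 14)/10) = 2.
  m_9 = 10*2 - 14 = 6, d_9 = (246 - 6^2)/10 = 210/10 = 21, a_9 = floor((15 + 6)/21) = 1.
  m_10 = 21*1 - 6 = 15, d_10 = (246 - 15^2)/21 = 21/21 = 1, a_10 = floor((15 + 15)/1) = 30.
  m_11 = 1*30 - 15 = 15, d_11 = (246 - 15^2)/1 = 21/1 = 21: (m_11, d_11) = (m_1, d_1) = (15, 21), so from here the quotients repeat a_1, ..., a_10; the period length is 10.
So sqrt(246) = [15; (1, 2, 5, 1, 14, 1, 5, 2, 1, 30)] with period length k = 10.
k is even, so the fundamental solution of x^2 - 246y^2 = 1 is (p_{k-1}, q_{k-1}) = (p_9, q_9); compute convergents through index 9.
Convergents (p_i = a_i*p_{i-1} + p_{i-2}, q_i = a_i*q_{i-1} + q_{i-2} with p_{-2}=0, p_{-1}=1, q_{-2}=1, q_{-1}=0):
  i=0: a_0=15, p_0 = 15*1 + 0 = 15, q_0 = 15*0 + 1 = 1.
  i=1: a_1=1, p_1 = 1*15 + 1 = 16, q_1 = 1*1 + 0 = 1.
  i=2: a_2=2, p_2 = 2*16 + 15 = 47, q_2 = 2*1 + 1 = 3.
  i=3: a_3=5, p_3 = 5*47 + 16 = 251, q_3 = 5*3 + 1 = 16.
  i=4: a_4=1, p_4 = 1*251 + 47 = 298, q_4 = 1*16 + 3 = 19.
  i=5: a_5=14, p_5 = 14*298 + 251 = 4423, q_5 = 14*19 + 16 = 282.
  i=6: a_6=1, p_6 = 1*4423 + 298 = 4721, q_6 = 1*282 + 19 = 301.
  i=7: a_7=5, p_7 = 5*4721 + 4423 = 28028, q_7 = 5*301 + 282 = 1787.
  i=8: a_8=2, p_8 = 2*28028 + 4721 = 60777, q_8 = 2*1787 + 301 = 3875.
  i=9: a_9=1, p_9 = 1*60777 + 28028 = 88805, q_9 = 1*3875 + 1787 = 5662.
Check: 88805^2 - 246*5662^2 = 7886328025 - 7886328024 = 1, so (x, y) = (88805, 5662) solves the equation, and by the theorem it is the least positive solution.

(x, y) = (88805, 5662)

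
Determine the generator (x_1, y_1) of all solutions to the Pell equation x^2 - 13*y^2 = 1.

(x, y) = (649, 180)

First expand sqrt(13) as a continued fraction. With x_i = (sqrt(13) + m_i)/d_i and (m_0, d_0) = (0, 1): a_0 = floor(sqrt(13)) = 3, since 3^2 = 9 <= 13 < 16 = 4^2.
Iterate m_{i+1} = d_i*a_i - m_i, d_{i+1} = (13 - m_{i+1}^2)/d_i, a_{i+1} = floor((a_0 + m_{i+1})/d_{i+1}):
  m_1 = 1*3 - 0 = 3, d_1 = (13 - 3^2)/1 = 4/1 = 4, a_1 = floor((3 + 3)/4) = 1.
  m_2 = 4*1 - 3 = 1, d_2 = (13 - 1^2)/4 = 12/4 = 3, a_2 = floor((3 + 1)/3) = 1.
  m_3 = 3*1 - 1 = 2, d_3 = (13 - 2^2)/3 = 9/3 = 3, a_3 = floor((3 + 2)/3) = 1.
  m_4 = 3*1 - 2 = 1, d_4 = (13 - 1^2)/3 = 12/3 = 4, a_4 = floor((3 + 1)/4) = 1.
  m_5 = 4*1 - 1 = 3, d_5 = (13 - 3^2)/4 = 4/4 = 1, a_5 = floor((3 + 3)/1) = 6.
  m_6 = 1*6 - 3 = 3, d_6 = (13 - 3^2)/1 = 4/1 = 4: (m_6, d_6) = (m_1, d_1) = (3, 4), so from here the quotients repeat a_1, ..., a_5; the period length is 5.
So sqrt(13) = [3; (1, 1, 1, 1, 6)] with period length k = 5.
k is odd, so (p_{k-1}, q_{k-1}) only solves x^2 - 13y^2 = -1 and the fundamental solution of x^2 - 13y^2 = 1 is (p_{2k-1}, q_{2k-1}) = (p_9, q_9); compute convergents through index 9, running through the period twice.
Convergents (p_i = a_i*p_{i-1} + p_{i-2}, q_i = a_i*q_{i-1} + q_{i-2} with p_{-2}=0, p_{-1}=1, q_{-2}=1, q_{-1}=0):
  i=0: a_0=3, p_0 = 3*1 + 0 = 3, q_0 = 3*0 + 1 = 1.
  i=1: a_1=1, p_1 = 1*3 + 1 = 4, q_1 = 1*1 + 0 = 1.
  i=2: a_2=1, p_2 = 1*4 + 3 = 7, q_2 = 1*1 + 1 = 2.
  i=3: a_3=1, p_3 = 1*7 + 4 = 11, q_3 = 1*2 + 1 = 3.
  i=4: a_4=1, p_4 = 1*11 + 7 = 18, q_4 = 1*3 + 2 = 5.
  i=5: a_5=6, p_5 = 6*18 + 11 = 119, q_5 = 6*5 + 3 = 33.
  i=6: a_6=1, p_6 = 1*119 + 18 = 137, q_6 = 1*33 + 5 = 38.
  i=7: a_7=1, p_7 = 1*137 + 119 = 256, q_7 = 1*38 + 33 = 71.
  i=8: a_8=1, p_8 = 1*256 + 137 = 393, q_8 = 1*71 + 38 = 109.
  i=9: a_9=1, p_9 = 1*393 + 256 = 649, q_9 = 1*109 + 71 = 180.
Indeed p_4^2 - 13*q_4^2 = 324 - 325 = -1, not +1.
Check: 649^2 - 13*180^2 = 421201 - 421200 = 1, so (x, y) = (649, 180) solves the equation, and by the theorem it is the least positive solution.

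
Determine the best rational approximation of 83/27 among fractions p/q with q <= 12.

Expand x = 83/27 as a continued fraction with the Euclidean algorithm:
  83 = 3*27 + 2, so a_0 = 3.
  27 = 13*2 + 1, so a_1 = 13.
  2 = 2*1 + 0, so a_2 = 2.
so x = [3; 13, 2].
Convergents (p_i = a_i*p_{i-1} + p_{i-2}, q_i = a_i*q_{i-1} + q_{i-2} with p_{-2}=0, p_{-1}=1, q_{-2}=1, q_{-1}=0), until the denominator exceeds 12:
  i=0: a_0=3, p_0 = 3*1 + 0 = 3, q_0 = 3*0 + 1 = 1.
  i=1: a_1=13, p_1 = 13*3 + 1 = 40, q_1 = 13*1 + 0 = 13.
q_1 = 13 > 12, so the last convergent with denominator <= 12 is p_0/q_0 = 3/1.
The closest fraction with denominator <= 12 is either p_0/q_0 or the intermediate fraction (k*p_0 + p_{-1})/(k*q_0 + q_{-1}) with the largest k >= 1 whose denominator stays <= 12; these approach x as k grows, and every other convergent or intermediate fraction in range is farther away.
Largest k: floor((12 - q_{-1})/q_0) = floor((12 - 0)/1) = 12 (using the seeds p_{-1} = 1, q_{-1} = 0).
That gives (12*3 + 1)/(12*1 + 0) = 37/12.
Compare the errors: |x - 3/1| = |83*1 - 3*27|/(27*1) = 2/27, and |x - 37/12| = |83*12 - 37*27|/(27*12) = 3/324.
Cross-multiplying, 3*27 = 81 < 648 = 2*324, so 3/324 is smaller: the intermediate fraction 37/12 is closer to x than 3/1.

37/12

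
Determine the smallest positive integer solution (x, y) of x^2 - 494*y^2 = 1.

First expand sqrt(494) as a continued fraction. With x_i = (sqrt(494) + m_i)/d_i and (m_0, d_0) = (0, 1): a_0 = floor(sqrt(494)) = 22, since 22^2 = 484 <= 494 < 529 = 23^2.
Iterate m_{i+1} = d_i*a_i - m_i, d_{i+1} = (494 - m_{i+1}^2)/d_i, a_{i+1} = floor((a_0 + m_{i+1})/d_{i+1}):
  m_1 = 1*22 - 0 = 22, d_1 = (494 - 22^2)/1 = 10/1 = 10, a_1 = floor((22 + 22)/10) = 4.
  m_2 = 10*4 - 22 = 18, d_2 = (494 - 18^2)/10 = 170/10 = 17, a_2 = floor((22 + 18)/17) = 2.
  m_3 = 17*2 - 18 = 16, d_3 = (494 - 16^2)/17 = 238/17 = 14, a_3 = floor((22 + 16)/14) = 2.
  m_4 = 14*2 - 16 = 12, d_4 = (494 - 12^2)/14 = 350/14 = 25, a_4 = floor((22 + 12)/25) = 1.
  m_5 = 25*1 - 12 = 13, d_5 = (494 - 13^2)/25 = 325/25 = 13, a_5 = floor((22 + 13)/13) = 2.
  m_6 = 13*2 - 13 = 13, d_6 = (494 - 13^2)/13 = 325/13 = 25, a_6 = floor((22 + 13)/25) = 1.
  m_7 = 25*1 - 13 = 12, d_7 = (494 - 12^2)/25 = 350/25 = 14, a_7 = floor((22 + 12)/14) = 2.
  m_8 = 14*2 - 12 = 16, d_8 = (494 - 16^2)/14 = 238/14 = 17, a_8 = floor((22 + 16)/17) = 2.
  m_9 = 17*2 - 16 = 18, d_9 = (494 - 18^2)/17 = 170/17 = 10, a_9 = floor((22 + 18)/10) = 4.
  m_10 = 10*4 - 18 = 22, d_10 = (494 - 22^2)/10 = 10/10 = 1, a_10 = floor((22 + 22)/1) = 44.
  m_11 = 1*44 - 22 = 22, d_11 = (494 - 22^2)/1 = 10/1 = 10: (m_11, d_11) = (m_1, d_1) = (22, 10), so from here the quotients repeat a_1, ..., a_10; the period length is 10.
So sqrt(494) = [22; (4, 2, 2, 1, 2, 1, 2, 2, 4, 44)] with period length k = 10.
k is even, so the fundamental solution of x^2 - 494y^2 = 1 is (p_{k-1}, q_{k-1}) = (p_9, q_9); compute convergents through index 9.
Convergents (p_i = a_i*p_{i-1} + p_{i-2}, q_i = a_i*q_{i-1} + q_{i-2} with p_{-2}=0, p_{-1}=1, q_{-2}=1, q_{-1}=0):
  i=0: a_0=22, p_0 = 22*1 + 0 = 22, q_0 = 22*0 + 1 = 1.
  i=1: a_1=4, p_1 = 4*22 + 1 = 89, q_1 = 4*1 + 0 = 4.
  i=2: a_2=2, p_2 = 2*89 + 22 = 200, q_2 = 2*4 + 1 = 9.
  i=3: a_3=2, p_3 = 2*200 + 89 = 489, q_3 = 2*9 + 4 = 22.
  i=4: a_4=1, p_4 = 1*489 + 200 = 689, q_4 = 1*22 + 9 = 31.
  i=5: a_5=2, p_5 = 2*689 + 489 = 1867, q_5 = 2*31 + 22 = 84.
  i=6: a_6=1, p_6 = 1*1867 + 689 = 2556, q_6 = 1*84 + 31 = 115.
  i=7: a_7=2, p_7 = 2*2556 + 1867 = 6979, q_7 = 2*115 + 84 = 314.
  i=8: a_8=2, p_8 = 2*6979 + 2556 = 16514, q_8 = 2*314 + 115 = 743.
  i=9: a_9=4, p_9 = 4*16514 + 6979 = 73035, q_9 = 4*743 + 314 = 3286.
Check: 73035^2 - 494*3286^2 = 5334111225 - 5334111224 = 1, so (x, y) = (73035, 3286) solves the equation, and by the theorem it is the least positive solution.

(x, y) = (73035, 3286)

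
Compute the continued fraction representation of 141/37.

Run the Euclidean algorithm on 141 and 37; the successive quotients are the partial quotients a_0, a_1, ... (each step inverts the fractional part left over by the previous one):
  141 = 3*37 + 30, so a_0 = 3.
  37 = 1*30 + 7, so a_1 = 1.
  30 = 4*7 + 2, so a_2 = 4.
  7 = 3*2 + 1, so a_3 = 3.
  2 = 2*1 + 0, so a_4 = 2.
The remainder reaches 0 after 5 divisions, so the expansion has 5 partial quotients, read off in order.

[3; 1, 4, 3, 2]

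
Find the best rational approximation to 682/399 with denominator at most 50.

Expand x = 682/399 as a continued fraction with the Euclidean algorithm:
  682 = 1*399 + 283, so a_0 = 1.
  399 = 1*283 + 116, so a_1 = 1.
  283 = 2*116 + 51, so a_2 = 2.
  116 = 2*51 + 14, so a_3 = 2.
  51 = 3*14 + 9, so a_4 = 3.
  14 = 1*9 + 5, so a_5 = 1.
  9 = 1*5 + 4, so a_6 = 1.
  5 = 1*4 + 1, so a_7 = 1.
  4 = 4*1 + 0, so a_8 = 4.
so x = [1; 1, 2, 2, 3, 1, 1, 1, 4].
Convergents (p_i = a_i*p_{i-1} + p_{i-2}, q_i = a_i*q_{i-1} + q_{i-2} with p_{-2}=0, p_{-1}=1, q_{-2}=1, q_{-1}=0), until the denominator exceeds 50:
  i=0: a_0=1, p_0 = 1*1 + 0 = 1, q_0 = 1*0 + 1 = 1.
  i=1: a_1=1, p_1 = 1*1 + 1 = 2, q_1 = 1*1 + 0 = 1.
  i=2: a_2=2, p_2 = 2*2 + 1 = 5, q_2 = 2*1 + 1 = 3.
  i=3: a_3=2, p_3 = 2*5 + 2 = 12, q_3 = 2*3 + 1 = 7.
  i=4: a_4=3, p_4 = 3*12 + 5 = 41, q_4 = 3*7 + 3 = 24.
  i=5: a_5=1, p_5 = 1*41 + 12 = 53, q_5 = 1*24 + 7 = 31.
  i=6: a_6=1, p_6 = 1*53 + 41 = 94, q_6 = 1*31 + 24 = 55.
q_6 = 55 > 50, so the last convergent with denominator <= 50 is p_5/q_5 = 53/31.
The closest fraction with denominator <= 50 is either p_5/q_5 or the intermediate fraction (k*p_5 + p_4)/(k*q_5 + q_4) with the largest k >= 1 whose denominator stays <= 50; these approach x as k grows, and every other convergent or intermediate fraction in range is farther away.
Largest k: floor((50 - q_4)/q_5) = floor((50 - 24)/31) = 0.
Since k = 0, no intermediate fraction beyond p_5/q_5 has denominator <= 50, so the convergent 53/31 is the closest (its error is |682*31 - 53*399|/(399*31) = 5/12369).

53/31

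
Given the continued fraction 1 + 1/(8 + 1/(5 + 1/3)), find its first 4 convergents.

1/1, 9/8, 46/41, 147/131

Using the convergent recurrence p_i = a_i*p_{i-1} + p_{i-2}, q_i = a_i*q_{i-1} + q_{i-2} with p_{-2}=0, p_{-1}=1, q_{-2}=1, q_{-1}=0:
  i=0: a_0=1, p_0 = 1*1 + 0 = 1, q_0 = 1*0 + 1 = 1.
  i=1: a_1=8, p_1 = 8*1 + 1 = 9, q_1 = 8*1 + 0 = 8.
  i=2: a_2=5, p_2 = 5*9 + 1 = 46, q_2 = 5*8 + 1 = 41.
  i=3: a_3=3, p_3 = 3*46 + 9 = 147, q_3 = 3*41 + 8 = 131.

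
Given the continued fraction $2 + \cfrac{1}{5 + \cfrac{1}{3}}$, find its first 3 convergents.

2/1, 11/5, 35/16

Using the convergent recurrence p_i = a_i*p_{i-1} + p_{i-2}, q_i = a_i*q_{i-1} + q_{i-2} with p_{-2}=0, p_{-1}=1, q_{-2}=1, q_{-1}=0:
  i=0: a_0=2, p_0 = 2*1 + 0 = 2, q_0 = 2*0 + 1 = 1.
  i=1: a_1=5, p_1 = 5*2 + 1 = 11, q_1 = 5*1 + 0 = 5.
  i=2: a_2=3, p_2 = 3*11 + 2 = 35, q_2 = 3*5 + 1 = 16.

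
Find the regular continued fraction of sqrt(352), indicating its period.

Write x_i = (sqrt(352) + m_i)/d_i with (m_0, d_0) = (0, 1). a_0 = floor(sqrt(352)) = 18, since 18^2 = 324 <= 352 < 361 = 19^2.
Iterate m_{i+1} = d_i*a_i - m_i, d_{i+1} = (352 - m_{i+1}^2)/d_i, a_{i+1} = floor((a_0 + m_{i+1})/d_{i+1}):
  m_1 = 1*18 - 0 = 18, d_1 = (352 - 18^2)/1 = 28/1 = 28, a_1 = floor((18 + 18)/28) = 1.
  m_2 = 28*1 - 18 = 10, d_2 = (352 - 10^2)/28 = 252/28 = 9, a_2 = floor((18 + 10)/9) = 3.
  m_3 = 9*3 - 10 = 17, d_3 = (352 - 17^2)/9 = 63/9 = 7, a_3 = floor((18 + 17)/7) = 5.
  m_4 = 7*5 - 17 = 18, d_4 = (352 - 18^2)/7 = 28/7 = 4, a_4 = floor((18 + 18)/4) = 9.
  m_5 = 4*9 - 18 = 18, d_5 = (352 - 18^2)/4 = 28/4 = 7, a_5 = floor((18 + 18)/7) = 5.
  m_6 = 7*5 - 18 = 17, d_6 = (352 - 17^2)/7 = 63/7 = 9, a_6 = floor((18 + 17)/9) = 3.
  m_7 = 9*3 - 17 = 10, d_7 = (352 - 10^2)/9 = 252/9 = 28, a_7 = floor((18 + 10)/28) = 1.
  m_8 = 28*1 - 10 = 18, d_8 = (352 - 18^2)/28 = 28/28 = 1, a_8 = floor((18 + 18)/1) = 36.
  m_9 = 1*36 - 18 = 18, d_9 = (352 - 18^2)/1 = 28/1 = 28: (m_9, d_9) = (m_1, d_1) = (18, 28), so from here the quotients repeat a_1, ..., a_8; the period length is 8.
Hence the expansion of sqrt(352) is a_0 = 18 followed by the repeating block 1, 3, 5, 9, 5, 3, 1, 36 (period 8).

[18; (1, 3, 5, 9, 5, 3, 1, 36)]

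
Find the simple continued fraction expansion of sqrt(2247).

[47; (2, 2, 15, 2, 2, 94)]

Write x_i = (sqrt(2247) + m_i)/d_i with (m_0, d_0) = (0, 1). a_0 = floor(sqrt(2247)) = 47, since 47^2 = 2209 <= 2247 < 2304 = 48^2.
Iterate m_{i+1} = d_i*a_i - m_i, d_{i+1} = (2247 - m_{i+1}^2)/d_i, a_{i+1} = floor((a_0 + m_{i+1})/d_{i+1}):
  m_1 = 1*47 - 0 = 47, d_1 = (2247 - 47^2)/1 = 38/1 = 38, a_1 = floor((47 + 47)/38) = 2.
  m_2 = 38*2 - 47 = 29, d_2 = (2247 - 29^2)/38 = 1406/38 = 37, a_2 = floor((47 + 29)/37) = 2.
  m_3 = 37*2 - 29 = 45, d_3 = (2247 - 45^2)/37 = 222/37 = 6, a_3 = floor((47 + 45)/6) = 15.
  m_4 = 6*15 - 45 = 45, d_4 = (2247 - 45^2)/6 = 222/6 = 37, a_4 = floor((47 + 45)/37) = 2.
  m_5 = 37*2 - 45 = 29, d_5 = (2247 - 29^2)/37 = 1406/37 = 38, a_5 = floor((47 + 29)/38) = 2.
  m_6 = 38*2 - 29 = 47, d_6 = (2247 - 47^2)/38 = 38/38 = 1, a_6 = floor((47 + 47)/1) = 94.
  m_7 = 1*94 - 47 = 47, d_7 = (2247 - 47^2)/1 = 38/1 = 38: (m_7, d_7) = (m_1, d_1) = (47, 38), so from here the quotients repeat a_1, ..., a_6; the period length is 6.
Hence the expansion of sqrt(2247) is a_0 = 47 followed by the repeating block 2, 2, 15, 2, 2, 94 (period 6).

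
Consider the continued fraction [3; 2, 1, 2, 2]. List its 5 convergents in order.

3/1, 7/2, 10/3, 27/8, 64/19

Using the convergent recurrence p_i = a_i*p_{i-1} + p_{i-2}, q_i = a_i*q_{i-1} + q_{i-2} with p_{-2}=0, p_{-1}=1, q_{-2}=1, q_{-1}=0:
  i=0: a_0=3, p_0 = 3*1 + 0 = 3, q_0 = 3*0 + 1 = 1.
  i=1: a_1=2, p_1 = 2*3 + 1 = 7, q_1 = 2*1 + 0 = 2.
  i=2: a_2=1, p_2 = 1*7 + 3 = 10, q_2 = 1*2 + 1 = 3.
  i=3: a_3=2, p_3 = 2*10 + 7 = 27, q_3 = 2*3 + 2 = 8.
  i=4: a_4=2, p_4 = 2*27 + 10 = 64, q_4 = 2*8 + 3 = 19.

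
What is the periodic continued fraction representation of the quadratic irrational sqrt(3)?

Write x_i = (sqrt(3) + m_i)/d_i with (m_0, d_0) = (0, 1). a_0 = floor(sqrt(3)) = 1, since 1^2 = 1 <= 3 < 4 = 2^2.
Iterate m_{i+1} = d_i*a_i - m_i, d_{i+1} = (3 - m_{i+1}^2)/d_i, a_{i+1} = floor((a_0 + m_{i+1})/d_{i+1}):
  m_1 = 1*1 - 0 = 1, d_1 = (3 - 1^2)/1 = 2/1 = 2, a_1 = floor((1 + 1)/2) = 1.
  m_2 = 2*1 - 1 = 1, d_2 = (3 - 1^2)/2 = 2/2 = 1, a_2 = floor((1 + 1)/1) = 2.
  m_3 = 1*2 - 1 = 1, d_3 = (3 - 1^2)/1 = 2/1 = 2: (m_3, d_3) = (m_1, d_1) = (1, 2), so from here the quotients repeat a_1, a_2; the period length is 2.
Hence the expansion of sqrt(3) is a_0 = 1 followed by the repeating block 1, 2 (period 2).

[1; (1, 2)]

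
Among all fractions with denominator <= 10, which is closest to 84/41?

2/1

Expand x = 84/41 as a continued fraction with the Euclidean algorithm:
  84 = 2*41 + 2, so a_0 = 2.
  41 = 20*2 + 1, so a_1 = 20.
  2 = 2*1 + 0, so a_2 = 2.
so x = [2; 20, 2].
Convergents (p_i = a_i*p_{i-1} + p_{i-2}, q_i = a_i*q_{i-1} + q_{i-2} with p_{-2}=0, p_{-1}=1, q_{-2}=1, q_{-1}=0), until the denominator exceeds 10:
  i=0: a_0=2, p_0 = 2*1 + 0 = 2, q_0 = 2*0 + 1 = 1.
  i=1: a_1=20, p_1 = 20*2 + 1 = 41, q_1 = 20*1 + 0 = 20.
q_1 = 20 > 10, so the last convergent with denominator <= 10 is p_0/q_0 = 2/1.
The closest fraction with denominator <= 10 is either p_0/q_0 or the intermediate fraction (k*p_0 + p_{-1})/(k*q_0 + q_{-1}) with the largest k >= 1 whose denominator stays <= 10; these approach x as k grows, and every other convergent or intermediate fraction in range is farther away.
Largest k: floor((10 - q_{-1})/q_0) = floor((10 - 0)/1) = 10 (using the seeds p_{-1} = 1, q_{-1} = 0).
That gives (10*2 + 1)/(10*1 + 0) = 21/10.
Compare the errors: |x - 2/1| = |84*1 - 2*41|/(41*1) = 2/41, and |x - 21/10| = |84*10 - 21*41|/(41*10) = 21/410.
Cross-multiplying, 2*410 = 820 < 861 = 21*41, so 2/41 is smaller: the convergent 2/1 is closer to x than 21/10.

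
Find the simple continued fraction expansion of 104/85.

[1; 4, 2, 9]

Run the Euclidean algorithm on 104 and 85; the successive quotients are the partial quotients a_0, a_1, ... (each step inverts the fractional part left over by the previous one):
  104 = 1*85 + 19, so a_0 = 1.
  85 = 4*19 + 9, so a_1 = 4.
  19 = 2*9 + 1, so a_2 = 2.
  9 = 9*1 + 0, so a_3 = 9.
The remainder reaches 0 after 4 divisions, so the expansion has 4 partial quotients, read off in order.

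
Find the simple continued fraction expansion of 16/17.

[0; 1, 16]

Run the Euclidean algorithm on 16 and 17; the successive quotients are the partial quotients a_0, a_1, ... (each step inverts the fractional part left over by the previous one):
  16 = 0*17 + 16, so a_0 = 0.
  17 = 1*16 + 1, so a_1 = 1.
  16 = 16*1 + 0, so a_2 = 16.
The remainder reaches 0 after 3 divisions, so the expansion has 3 partial quotients, read off in order.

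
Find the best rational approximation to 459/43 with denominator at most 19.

Expand x = 459/43 as a continued fraction with the Euclidean algorithm:
  459 = 10*43 + 29, so a_0 = 10.
  43 = 1*29 + 14, so a_1 = 1.
  29 = 2*14 + 1, so a_2 = 2.
  14 = 14*1 + 0, so a_3 = 14.
so x = [10; 1, 2, 14].
Convergents (p_i = a_i*p_{i-1} + p_{i-2}, q_i = a_i*q_{i-1} + q_{i-2} with p_{-2}=0, p_{-1}=1, q_{-2}=1, q_{-1}=0), until the denominator exceeds 19:
  i=0: a_0=10, p_0 = 10*1 + 0 = 10, q_0 = 10*0 + 1 = 1.
  i=1: a_1=1, p_1 = 1*10 + 1 = 11, q_1 = 1*1 + 0 = 1.
  i=2: a_2=2, p_2 = 2*11 + 10 = 32, q_2 = 2*1 + 1 = 3.
  i=3: a_3=14, p_3 = 14*32 + 11 = 459, q_3 = 14*3 + 1 = 43.
q_3 = 43 > 19, so the last convergent with denominator <= 19 is p_2/q_2 = 32/3.
The closest fraction with denominator <= 19 is either p_2/q_2 or the intermediate fraction (k*p_2 + p_1)/(k*q_2 + q_1) with the largest k >= 1 whose denominator stays <= 19; these approach x as k grows, and every other convergent or intermediate fraction in range is farther away.
Largest k: floor((19 - q_1)/q_2) = floor((19 - 1)/3) = 6.
That gives (6*32 + 11)/(6*3 + 1) = 203/19.
Compare the errors: |x - 32/3| = |459*3 - 32*43|/(43*3) = 1/129, and |x - 203/19| = |459*19 - 203*43|/(43*19) = 8/817.
Cross-multiplying, 1*817 = 817 < 1032 = 8*129, so 1/129 is smaller: the convergent 32/3 is closer to x than 203/19.

32/3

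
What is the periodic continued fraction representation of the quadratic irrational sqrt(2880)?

Write x_i = (sqrt(2880) + m_i)/d_i with (m_0, d_0) = (0, 1). a_0 = floor(sqrt(2880)) = 53, since 53^2 = 2809 <= 2880 < 2916 = 54^2.
Iterate m_{i+1} = d_i*a_i - m_i, d_{i+1} = (2880 - m_{i+1}^2)/d_i, a_{i+1} = floor((a_0 + m_{i+1})/d_{i+1}):
  m_1 = 1*53 - 0 = 53, d_1 = (2880 - 53^2)/1 = 71/1 = 71, a_1 = floor((53 + 53)/71) = 1.
  m_2 = 71*1 - 53 = 18, d_2 = (2880 - 18^2)/71 = 2556/71 = 36, a_2 = floor((53 + 18)/36) = 1.
  m_3 = 36*1 - 18 = 18, d_3 = (2880 - 18^2)/36 = 2556/36 = 71, a_3 = floor((53 + 18)/71) = 1.
  m_4 = 71*1 - 18 = 53, d_4 = (2880 - 53^2)/71 = 71/71 = 1, a_4 = floor((53 + 53)/1) = 106.
  m_5 = 1*106 - 53 = 53, d_5 = (2880 - 53^2)/1 = 71/1 = 71: (m_5, d_5) = (m_1, d_1) = (53, 71), so from here the quotients repeat a_1, ..., a_4; the period length is 4.
Hence the expansion of sqrt(2880) is a_0 = 53 followed by the repeating block 1, 1, 1, 106 (period 4).

[53; (1, 1, 1, 106)]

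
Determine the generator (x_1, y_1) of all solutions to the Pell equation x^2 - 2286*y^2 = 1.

First expand sqrt(2286) as a continued fraction. With x_i = (sqrt(2286) + m_i)/d_i and (m_0, d_0) = (0, 1): a_0 = floor(sqrt(2286)) = 47, since 47^2 = 2209 <= 2286 < 2304 = 48^2.
Iterate m_{i+1} = d_i*a_i - m_i, d_{i+1} = (2286 - m_{i+1}^2)/d_i, a_{i+1} = floor((a_0 + m_{i+1})/d_{i+1}):
  m_1 = 1*47 - 0 = 47, d_1 = (2286 - 47^2)/1 = 77/1 = 77, a_1 = floor((47 + 47)/77) = 1.
  m_2 = 77*1 - 47 = 30, d_2 = (2286 - 30^2)/77 = 1386/77 = 18, a_2 = floor((47 + 30)/18) = 4.
  m_3 = 18*4 - 30 = 42, d_3 = (2286 - 42^2)/18 = 522/18 = 29, a_3 = floor((47 + 42)/29) = 3.
  m_4 = 29*3 - 42 = 45, d_4 = (2286 - 45^2)/29 = 261/29 = 9, a_4 = floor((47 + 45)/9) = 10.
  m_5 = 9*10 - 45 = 45, d_5 = (2286 - 45^2)/9 = 261/9 = 29, a_5 = floor((47 + 45)/29) = 3.
  m_6 = 29*3 - 45 = 42, d_6 = (2286 - 42^2)/29 = 522/29 = 18, a_6 = floor((47 + 42)/18) = 4.
  m_7 = 18*4 - 42 = 30, d_7 = (2286 - 30^2)/18 = 1386/18 = 77, a_7 = floor((47 + 30)/77) = 1.
  m_8 = 77*1 - 30 = 47, d_8 = (2286 - 47^2)/77 = 77/77 = 1, a_8 = floor((47 + 47)/1) = 94.
  m_9 = 1*94 - 47 = 47, d_9 = (2286 - 47^2)/1 = 77/1 = 77: (m_9, d_9) = (m_1, d_1) = (47, 77), so from here the quotients repeat a_1, ..., a_8; the period length is 8.
So sqrt(2286) = [47; (1, 4, 3, 10, 3, 4, 1, 94)] with period length k = 8.
k is even, so the fundamental solution of x^2 - 2286y^2 = 1 is (p_{k-1}, q_{k-1}) = (p_7, q_7); compute convergents through index 7.
Convergents (p_i = a_i*p_{i-1} + p_{i-2}, q_i = a_i*q_{i-1} + q_{i-2} with p_{-2}=0, p_{-1}=1, q_{-2}=1, q_{-1}=0):
  i=0: a_0=47, p_0 = 47*1 + 0 = 47, q_0 = 47*0 + 1 = 1.
  i=1: a_1=1, p_1 = 1*47 + 1 = 48, q_1 = 1*1 + 0 = 1.
  i=2: a_2=4, p_2 = 4*48 + 47 = 239, q_2 = 4*1 + 1 = 5.
  i=3: a_3=3, p_3 = 3*239 + 48 = 765, q_3 = 3*5 + 1 = 16.
  i=4: a_4=10, p_4 = 10*765 + 239 = 7889, q_4 = 10*16 + 5 = 165.
  i=5: a_5=3, p_5 = 3*7889 + 765 = 24432, q_5 = 3*165 + 16 = 511.
  i=6: a_6=4, p_6 = 4*24432 + 7889 = 105617, q_6 = 4*511 + 165 = 2209.
  i=7: a_7=1, p_7 = 1*105617 + 24432 = 130049, q_7 = 1*2209 + 511 = 2720.
Check: 130049^2 - 2286*2720^2 = 16912742401 - 16912742400 = 1, so (x, y) = (130049, 2720) solves the equation, and by the theorem it is the least positive solution.

(x, y) = (130049, 2720)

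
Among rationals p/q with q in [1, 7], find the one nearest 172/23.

Expand x = 172/23 as a continued fraction with the Euclidean algorithm:
  172 = 7*23 + 11, so a_0 = 7.
  23 = 2*11 + 1, so a_1 = 2.
  11 = 11*1 + 0, so a_2 = 11.
so x = [7; 2, 11].
Convergents (p_i = a_i*p_{i-1} + p_{i-2}, q_i = a_i*q_{i-1} + q_{i-2} with p_{-2}=0, p_{-1}=1, q_{-2}=1, q_{-1}=0), until the denominator exceeds 7:
  i=0: a_0=7, p_0 = 7*1 + 0 = 7, q_0 = 7*0 + 1 = 1.
  i=1: a_1=2, p_1 = 2*7 + 1 = 15, q_1 = 2*1 + 0 = 2.
  i=2: a_2=11, p_2 = 11*15 + 7 = 172, q_2 = 11*2 + 1 = 23.
q_2 = 23 > 7, so the last convergent with denominator <= 7 is p_1/q_1 = 15/2.
The closest fraction with denominator <= 7 is either p_1/q_1 or the intermediate fraction (k*p_1 + p_0)/(k*q_1 + q_0) with the largest k >= 1 whose denominator stays <= 7; these approach x as k grows, and every other convergent or intermediate fraction in range is farther away.
Largest k: floor((7 - q_0)/q_1) = floor((7 - 1)/2) = 3.
That gives (3*15 + 7)/(3*2 + 1) = 52/7.
Compare the errors: |x - 15/2| = |172*2 - 15*23|/(23*2) = 1/46, and |x - 52/7| = |172*7 - 52*23|/(23*7) = 8/161.
Cross-multiplying, 1*161 = 161 < 368 = 8*46, so 1/46 is smaller: the convergent 15/2 is closer to x than 52/7.

15/2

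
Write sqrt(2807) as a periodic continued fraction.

[52; (1, 51, 1, 104)]

Write x_i = (sqrt(2807) + m_i)/d_i with (m_0, d_0) = (0, 1). a_0 = floor(sqrt(2807)) = 52, since 52^2 = 2704 <= 2807 < 2809 = 53^2.
Iterate m_{i+1} = d_i*a_i - m_i, d_{i+1} = (2807 - m_{i+1}^2)/d_i, a_{i+1} = floor((a_0 + m_{i+1})/d_{i+1}):
  m_1 = 1*52 - 0 = 52, d_1 = (2807 - 52^2)/1 = 103/1 = 103, a_1 = floor((52 + 52)/103) = 1.
  m_2 = 103*1 - 52 = 51, d_2 = (2807 - 51^2)/103 = 206/103 = 2, a_2 = floor((52 + 51)/2) = 51.
  m_3 = 2*51 - 51 = 51, d_3 = (2807 - 51^2)/2 = 206/2 = 103, a_3 = floor((52 + 51)/103) = 1.
  m_4 = 103*1 - 51 = 52, d_4 = (2807 - 52^2)/103 = 103/103 = 1, a_4 = floor((52 + 52)/1) = 104.
  m_5 = 1*104 - 52 = 52, d_5 = (2807 - 52^2)/1 = 103/1 = 103: (m_5, d_5) = (m_1, d_1) = (52, 103), so from here the quotients repeat a_1, ..., a_4; the period length is 4.
Hence the expansion of sqrt(2807) is a_0 = 52 followed by the repeating block 1, 51, 1, 104 (period 4).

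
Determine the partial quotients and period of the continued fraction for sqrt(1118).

Write x_i = (sqrt(1118) + m_i)/d_i with (m_0, d_0) = (0, 1). a_0 = floor(sqrt(1118)) = 33, since 33^2 = 1089 <= 1118 < 1156 = 34^2.
Iterate m_{i+1} = d_i*a_i - m_i, d_{i+1} = (1118 - m_{i+1}^2)/d_i, a_{i+1} = floor((a_0 + m_{i+1})/d_{i+1}):
  m_1 = 1*33 - 0 = 33, d_1 = (1118 - 33^2)/1 = 29/1 = 29, a_1 = floor((33 + 33)/29) = 2.
  m_2 = 29*2 - 33 = 25, d_2 = (1118 - 25^2)/29 = 493/29 = 17, a_2 = floor((33 + 25)/17) = 3.
  m_3 = 17*3 - 25 = 26, d_3 = (1118 - 26^2)/17 = 442/17 = 26, a_3 = floor((33 + 26)/26) = 2.
  m_4 = 26*2 - 26 = 26, d_4 = (1118 - 26^2)/26 = 442/26 = 17, a_4 = floor((33 + 26)/17) = 3.
  m_5 = 17*3 - 26 = 25, d_5 = (1118 - 25^2)/17 = 493/17 = 29, a_5 = floor((33 + 25)/29) = 2.
  m_6 = 29*2 - 25 = 33, d_6 = (1118 - 33^2)/29 = 29/29 = 1, a_6 = floor((33 + 33)/1) = 66.
  m_7 = 1*66 - 33 = 33, d_7 = (1118 - 33^2)/1 = 29/1 = 29: (m_7, d_7) = (m_1, d_1) = (33, 29), so from here the quotients repeat a_1, ..., a_6; the period length is 6.
Hence the expansion of sqrt(1118) is a_0 = 33 followed by the repeating block 2, 3, 2, 3, 2, 66 (period 6).

[33; (2, 3, 2, 3, 2, 66)]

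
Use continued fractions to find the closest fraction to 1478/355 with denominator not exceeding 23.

Expand x = 1478/355 as a continued fraction with the Euclidean algorithm:
  1478 = 4*355 + 58, so a_0 = 4.
  355 = 6*58 + 7, so a_1 = 6.
  58 = 8*7 + 2, so a_2 = 8.
  7 = 3*2 + 1, so a_3 = 3.
  2 = 2*1 + 0, so a_4 = 2.
so x = [4; 6, 8, 3, 2].
Convergents (p_i = a_i*p_{i-1} + p_{i-2}, q_i = a_i*q_{i-1} + q_{i-2} with p_{-2}=0, p_{-1}=1, q_{-2}=1, q_{-1}=0), until the denominator exceeds 23:
  i=0: a_0=4, p_0 = 4*1 + 0 = 4, q_0 = 4*0 + 1 = 1.
  i=1: a_1=6, p_1 = 6*4 + 1 = 25, q_1 = 6*1 + 0 = 6.
  i=2: a_2=8, p_2 = 8*25 + 4 = 204, q_2 = 8*6 + 1 = 49.
q_2 = 49 > 23, so the last convergent with denominator <= 23 is p_1/q_1 = 25/6.
The closest fraction with denominator <= 23 is either p_1/q_1 or the intermediate fraction (k*p_1 + p_0)/(k*q_1 + q_0) with the largest k >= 1 whose denominator stays <= 23; these approach x as k grows, and every other convergent or intermediate fraction in range is farther away.
Largest k: floor((23 - q_0)/q_1) = floor((23 - 1)/6) = 3.
That gives (3*25 + 4)/(3*6 + 1) = 79/19.
Compare the errors: |x - 25/6| = |1478*6 - 25*355|/(355*6) = 7/2130, and |x - 79/19| = |1478*19 - 79*355|/(355*19) = 37/6745.
Cross-multiplying, 7*6745 = 47215 < 78810 = 37*2130, so 7/2130 is smaller: the convergent 25/6 is closer to x than 79/19.

25/6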